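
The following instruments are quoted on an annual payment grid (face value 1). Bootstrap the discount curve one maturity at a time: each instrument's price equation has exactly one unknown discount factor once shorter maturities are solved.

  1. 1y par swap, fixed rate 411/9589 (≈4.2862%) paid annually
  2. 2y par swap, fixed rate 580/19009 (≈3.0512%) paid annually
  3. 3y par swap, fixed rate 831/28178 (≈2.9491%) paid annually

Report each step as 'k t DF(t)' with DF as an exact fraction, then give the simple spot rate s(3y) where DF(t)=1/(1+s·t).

1 1 9589/10000
2 2 471/500
3 3 9169/10000
s(3y) = (1/(9169/10000) − 1)/(3) = 277/9169 ≈ 3.0210%

step 1 [1y] swap r/1=411/9589: DF=(1 − 411/9589·(0))/(1+411/9589) = 9589/10000 ≈ 0.958900
step 2 [2y] swap r/1=580/19009: DF=(1 − 580/19009·(0.958900))/(1+580/19009) = 471/500 ≈ 0.942000
step 3 [3y] swap r/1=831/28178: DF=(1 − 831/28178·(0.958900+0.942000))/(1+831/28178) = 9169/10000 ≈ 0.916900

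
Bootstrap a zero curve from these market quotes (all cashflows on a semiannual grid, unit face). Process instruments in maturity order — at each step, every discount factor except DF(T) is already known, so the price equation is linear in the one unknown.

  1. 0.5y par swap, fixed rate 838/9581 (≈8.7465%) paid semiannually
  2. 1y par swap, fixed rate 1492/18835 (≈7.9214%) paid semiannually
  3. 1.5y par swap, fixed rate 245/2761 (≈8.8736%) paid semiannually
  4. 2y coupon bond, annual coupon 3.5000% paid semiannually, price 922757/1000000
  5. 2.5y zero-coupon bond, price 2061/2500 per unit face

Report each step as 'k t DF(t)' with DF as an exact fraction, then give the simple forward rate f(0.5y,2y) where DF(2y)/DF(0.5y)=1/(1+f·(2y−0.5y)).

step 1 [0.5y] swap r/2=419/9581: DF=(1 − 419/9581·(0))/(1+419/9581) = 9581/10000 ≈ 0.958100
step 2 [1y] swap r/2=746/18835: DF=(1 − 746/18835·(0.958100))/(1+746/18835) = 4627/5000 ≈ 0.925400
step 3 [1.5y] swap r/2=245/5522: DF=(1 − 245/5522·(0.958100+0.925400))/(1+245/5522) = 351/400 ≈ 0.877500
step 4 [2y] bond c/2=7/400: DF=(922757/1000000 − 7/400·(0.958100+0.925400+0.877500))/(1+7/400) = 4297/5000 ≈ 0.859400
step 5 [2.5y] zero: DF = P = 2061/2500 ≈ 0.824400

1 1/2 9581/10000
2 1 4627/5000
3 3/2 351/400
4 2 4297/5000
5 5/2 2061/2500
f(0.5y,2y) = ((9581/10000)/(4297/5000) − 1)/(3/2) = 329/4297 ≈ 7.6565%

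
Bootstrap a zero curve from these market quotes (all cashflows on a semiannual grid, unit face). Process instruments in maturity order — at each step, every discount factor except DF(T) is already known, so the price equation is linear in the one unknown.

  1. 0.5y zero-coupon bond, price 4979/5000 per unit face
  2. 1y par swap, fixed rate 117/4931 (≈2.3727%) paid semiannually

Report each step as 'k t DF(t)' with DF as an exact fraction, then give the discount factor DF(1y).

1 1/2 4979/5000
2 1 4883/5000
DF(1y) = 4883/5000 ≈ 0.976600

step 1 [0.5y] zero: DF = P = 4979/5000 ≈ 0.995800
step 2 [1y] swap r/2=117/9862: DF=(1 − 117/9862·(0.995800))/(1+117/9862) = 4883/5000 ≈ 0.976600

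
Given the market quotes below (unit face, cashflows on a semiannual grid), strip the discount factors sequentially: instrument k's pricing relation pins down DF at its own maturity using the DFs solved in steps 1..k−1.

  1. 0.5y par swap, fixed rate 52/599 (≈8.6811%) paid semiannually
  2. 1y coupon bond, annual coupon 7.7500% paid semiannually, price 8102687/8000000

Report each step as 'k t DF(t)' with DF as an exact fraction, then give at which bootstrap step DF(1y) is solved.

step 1 [0.5y] swap r/2=26/599: DF=(1 − 26/599·(0))/(1+26/599) = 599/625 ≈ 0.958400
step 2 [1y] bond c/2=31/800: DF=(8102687/8000000 − 31/800·(0.958400))/(1+31/800) = 9393/10000 ≈ 0.939300

1 1/2 599/625
2 1 9393/10000
DF(1y) is solved at step 2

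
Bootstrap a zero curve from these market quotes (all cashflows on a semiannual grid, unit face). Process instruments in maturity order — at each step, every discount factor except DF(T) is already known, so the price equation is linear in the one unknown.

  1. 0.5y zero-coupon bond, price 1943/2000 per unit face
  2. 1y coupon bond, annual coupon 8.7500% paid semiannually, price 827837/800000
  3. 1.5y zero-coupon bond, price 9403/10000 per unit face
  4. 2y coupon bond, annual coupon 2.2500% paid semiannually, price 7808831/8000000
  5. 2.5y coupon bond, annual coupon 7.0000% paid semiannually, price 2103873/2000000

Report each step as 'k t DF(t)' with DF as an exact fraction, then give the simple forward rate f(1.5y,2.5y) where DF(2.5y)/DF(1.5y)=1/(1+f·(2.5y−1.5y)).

step 1 [0.5y] zero: DF = P = 1943/2000 ≈ 0.971500
step 2 [1y] bond c/2=7/160: DF=(827837/800000 − 7/160·(0.971500))/(1+7/160) = 9507/10000 ≈ 0.950700
step 3 [1.5y] zero: DF = P = 9403/10000 ≈ 0.940300
step 4 [2y] bond c/2=9/800: DF=(7808831/8000000 − 9/800·(0.971500+0.950700+0.940300))/(1+9/800) = 4667/5000 ≈ 0.933400
step 5 [2.5y] bond c/2=7/200: DF=(2103873/2000000 − 7/200·(0.971500+0.950700+0.940300+0.933400))/(1+7/200) = 111/125 ≈ 0.888000

1 1/2 1943/2000
2 1 9507/10000
3 3/2 9403/10000
4 2 4667/5000
5 5/2 111/125
f(1.5y,2.5y) = ((9403/10000)/(111/125) − 1)/(1) = 523/8880 ≈ 5.8896%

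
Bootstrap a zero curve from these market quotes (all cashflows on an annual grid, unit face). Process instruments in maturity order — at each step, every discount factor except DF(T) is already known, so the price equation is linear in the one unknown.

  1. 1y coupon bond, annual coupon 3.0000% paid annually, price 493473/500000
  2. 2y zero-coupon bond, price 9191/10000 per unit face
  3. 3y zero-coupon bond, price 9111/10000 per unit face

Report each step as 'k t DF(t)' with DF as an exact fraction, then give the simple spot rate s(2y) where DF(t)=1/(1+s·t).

1 1 4791/5000
2 2 9191/10000
3 3 9111/10000
s(2y) = (1/(9191/10000) − 1)/(2) = 809/18382 ≈ 4.4010%

step 1 [1y] bond c/1=3/100: DF=(493473/500000 − 3/100·(0))/(1+3/100) = 4791/5000 ≈ 0.958200
step 2 [2y] zero: DF = P = 9191/10000 ≈ 0.919100
step 3 [3y] zero: DF = P = 9111/10000 ≈ 0.911100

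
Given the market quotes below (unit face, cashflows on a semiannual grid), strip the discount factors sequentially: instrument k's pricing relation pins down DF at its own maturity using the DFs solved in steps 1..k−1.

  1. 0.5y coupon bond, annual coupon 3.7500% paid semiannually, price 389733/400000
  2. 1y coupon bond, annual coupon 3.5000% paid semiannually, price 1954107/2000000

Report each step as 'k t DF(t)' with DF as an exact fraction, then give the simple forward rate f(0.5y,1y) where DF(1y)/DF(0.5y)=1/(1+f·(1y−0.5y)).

1 1/2 2391/2500
2 1 4719/5000
f(0.5y,1y) = ((2391/2500)/(4719/5000) − 1)/(1/2) = 42/1573 ≈ 2.6701%

step 1 [0.5y] bond c/2=3/160: DF=(389733/400000 − 3/160·(0))/(1+3/160) = 2391/2500 ≈ 0.956400
step 2 [1y] bond c/2=7/400: DF=(1954107/2000000 − 7/400·(0.956400))/(1+7/400) = 4719/5000 ≈ 0.943800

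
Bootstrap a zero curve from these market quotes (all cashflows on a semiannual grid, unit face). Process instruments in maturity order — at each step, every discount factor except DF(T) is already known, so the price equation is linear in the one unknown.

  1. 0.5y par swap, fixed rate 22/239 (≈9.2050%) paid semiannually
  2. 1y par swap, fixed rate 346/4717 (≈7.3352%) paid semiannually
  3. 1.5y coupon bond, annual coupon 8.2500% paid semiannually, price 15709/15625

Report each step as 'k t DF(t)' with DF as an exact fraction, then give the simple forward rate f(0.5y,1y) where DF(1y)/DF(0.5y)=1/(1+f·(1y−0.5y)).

1 1/2 239/250
2 1 2327/2500
3 3/2 2227/2500
f(0.5y,1y) = ((239/250)/(2327/2500) − 1)/(1/2) = 126/2327 ≈ 5.4147%

step 1 [0.5y] swap r/2=11/239: DF=(1 − 11/239·(0))/(1+11/239) = 239/250 ≈ 0.956000
step 2 [1y] swap r/2=173/4717: DF=(1 − 173/4717·(0.956000))/(1+173/4717) = 2327/2500 ≈ 0.930800
step 3 [1.5y] bond c/2=33/800: DF=(15709/15625 − 33/800·(0.956000+0.930800))/(1+33/800) = 2227/2500 ≈ 0.890800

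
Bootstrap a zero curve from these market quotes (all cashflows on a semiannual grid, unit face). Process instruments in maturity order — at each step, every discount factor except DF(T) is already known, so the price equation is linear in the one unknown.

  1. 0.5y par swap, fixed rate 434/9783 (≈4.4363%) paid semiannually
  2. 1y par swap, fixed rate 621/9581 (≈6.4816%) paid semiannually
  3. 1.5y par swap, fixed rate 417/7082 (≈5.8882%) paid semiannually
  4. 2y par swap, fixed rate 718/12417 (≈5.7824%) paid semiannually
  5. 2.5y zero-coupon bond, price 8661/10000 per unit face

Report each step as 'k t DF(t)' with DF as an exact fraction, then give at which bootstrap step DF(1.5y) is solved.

step 1 [0.5y] swap r/2=217/9783: DF=(1 − 217/9783·(0))/(1+217/9783) = 9783/10000 ≈ 0.978300
step 2 [1y] swap r/2=621/19162: DF=(1 − 621/19162·(0.978300))/(1+621/19162) = 9379/10000 ≈ 0.937900
step 3 [1.5y] swap r/2=417/14164: DF=(1 − 417/14164·(0.978300+0.937900))/(1+417/14164) = 4583/5000 ≈ 0.916600
step 4 [2y] swap r/2=359/12417: DF=(1 − 359/12417·(0.978300+0.937900+0.916600))/(1+359/12417) = 8923/10000 ≈ 0.892300
step 5 [2.5y] zero: DF = P = 8661/10000 ≈ 0.866100

1 1/2 9783/10000
2 1 9379/10000
3 3/2 4583/5000
4 2 8923/10000
5 5/2 8661/10000
DF(1.5y) is solved at step 3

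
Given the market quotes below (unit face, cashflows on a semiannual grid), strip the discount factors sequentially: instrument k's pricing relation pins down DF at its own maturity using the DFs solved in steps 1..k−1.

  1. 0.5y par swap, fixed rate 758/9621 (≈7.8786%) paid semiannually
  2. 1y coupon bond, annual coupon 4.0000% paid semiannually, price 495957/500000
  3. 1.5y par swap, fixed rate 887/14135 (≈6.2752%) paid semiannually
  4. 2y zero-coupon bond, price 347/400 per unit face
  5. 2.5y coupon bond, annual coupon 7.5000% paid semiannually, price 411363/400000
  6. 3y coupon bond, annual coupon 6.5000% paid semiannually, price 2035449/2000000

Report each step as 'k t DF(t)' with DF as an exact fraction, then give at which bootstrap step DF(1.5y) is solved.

step 1 [0.5y] swap r/2=379/9621: DF=(1 − 379/9621·(0))/(1+379/9621) = 9621/10000 ≈ 0.962100
step 2 [1y] bond c/2=1/50: DF=(495957/500000 − 1/50·(0.962100))/(1+1/50) = 596/625 ≈ 0.953600
step 3 [1.5y] swap r/2=887/28270: DF=(1 − 887/28270·(0.962100+0.953600))/(1+887/28270) = 9113/10000 ≈ 0.911300
step 4 [2y] zero: DF = P = 347/400 ≈ 0.867500
step 5 [2.5y] bond c/2=3/80: DF=(411363/400000 − 3/80·(0.962100+0.953600+0.911300+0.867500))/(1+3/80) = 8577/10000 ≈ 0.857700
step 6 [3y] bond c/2=13/400: DF=(2035449/2000000 − 13/400·(0.962100+0.953600+0.911300+0.867500+0.857700))/(1+13/400) = 1053/1250 ≈ 0.842400

1 1/2 9621/10000
2 1 596/625
3 3/2 9113/10000
4 2 347/400
5 5/2 8577/10000
6 3 1053/1250
DF(1.5y) is solved at step 3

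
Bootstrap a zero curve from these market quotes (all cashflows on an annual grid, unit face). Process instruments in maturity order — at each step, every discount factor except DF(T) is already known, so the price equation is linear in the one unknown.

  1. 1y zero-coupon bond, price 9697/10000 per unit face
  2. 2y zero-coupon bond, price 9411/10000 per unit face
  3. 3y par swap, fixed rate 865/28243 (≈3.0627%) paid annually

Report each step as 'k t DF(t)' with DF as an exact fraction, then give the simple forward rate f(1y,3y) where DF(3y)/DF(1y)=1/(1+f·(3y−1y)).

step 1 [1y] zero: DF = P = 9697/10000 ≈ 0.969700
step 2 [2y] zero: DF = P = 9411/10000 ≈ 0.941100
step 3 [3y] swap r/1=865/28243: DF=(1 − 865/28243·(0.969700+0.941100))/(1+865/28243) = 1827/2000 ≈ 0.913500

1 1 9697/10000
2 2 9411/10000
3 3 1827/2000
f(1y,3y) = ((9697/10000)/(1827/2000) − 1)/(2) = 281/9135 ≈ 3.0761%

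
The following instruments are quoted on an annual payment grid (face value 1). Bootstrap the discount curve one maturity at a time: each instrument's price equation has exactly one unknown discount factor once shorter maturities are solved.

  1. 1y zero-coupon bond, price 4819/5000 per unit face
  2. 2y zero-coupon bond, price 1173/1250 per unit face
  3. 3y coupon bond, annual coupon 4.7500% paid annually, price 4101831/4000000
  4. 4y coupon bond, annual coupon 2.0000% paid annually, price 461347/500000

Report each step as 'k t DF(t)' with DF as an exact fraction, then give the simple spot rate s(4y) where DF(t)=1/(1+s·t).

step 1 [1y] zero: DF = P = 4819/5000 ≈ 0.963800
step 2 [2y] zero: DF = P = 1173/1250 ≈ 0.938400
step 3 [3y] bond c/1=19/400: DF=(4101831/4000000 − 19/400·(0.963800+0.938400))/(1+19/400) = 8927/10000 ≈ 0.892700
step 4 [4y] bond c/1=1/50: DF=(461347/500000 − 1/50·(0.963800+0.938400+0.892700))/(1+1/50) = 4249/5000 ≈ 0.849800

1 1 4819/5000
2 2 1173/1250
3 3 8927/10000
4 4 4249/5000
s(4y) = (1/(4249/5000) − 1)/(4) = 751/16996 ≈ 4.4187%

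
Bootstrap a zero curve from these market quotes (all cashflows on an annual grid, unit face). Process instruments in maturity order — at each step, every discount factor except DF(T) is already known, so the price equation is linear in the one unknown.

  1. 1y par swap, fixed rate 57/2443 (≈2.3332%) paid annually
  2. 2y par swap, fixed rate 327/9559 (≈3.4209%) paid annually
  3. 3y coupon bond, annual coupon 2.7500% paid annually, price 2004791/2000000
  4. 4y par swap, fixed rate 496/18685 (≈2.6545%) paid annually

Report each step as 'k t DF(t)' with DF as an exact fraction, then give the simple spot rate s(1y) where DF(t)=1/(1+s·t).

step 1 [1y] swap r/1=57/2443: DF=(1 − 57/2443·(0))/(1+57/2443) = 2443/2500 ≈ 0.977200
step 2 [2y] swap r/1=327/9559: DF=(1 − 327/9559·(0.977200))/(1+327/9559) = 4673/5000 ≈ 0.934600
step 3 [3y] bond c/1=11/400: DF=(2004791/2000000 − 11/400·(0.977200+0.934600))/(1+11/400) = 2311/2500 ≈ 0.924400
step 4 [4y] swap r/1=496/18685: DF=(1 − 496/18685·(0.977200+0.934600+0.924400))/(1+496/18685) = 563/625 ≈ 0.900800

1 1 2443/2500
2 2 4673/5000
3 3 2311/2500
4 4 563/625
s(1y) = (1/(2443/2500) − 1)/(1) = 57/2443 ≈ 2.3332%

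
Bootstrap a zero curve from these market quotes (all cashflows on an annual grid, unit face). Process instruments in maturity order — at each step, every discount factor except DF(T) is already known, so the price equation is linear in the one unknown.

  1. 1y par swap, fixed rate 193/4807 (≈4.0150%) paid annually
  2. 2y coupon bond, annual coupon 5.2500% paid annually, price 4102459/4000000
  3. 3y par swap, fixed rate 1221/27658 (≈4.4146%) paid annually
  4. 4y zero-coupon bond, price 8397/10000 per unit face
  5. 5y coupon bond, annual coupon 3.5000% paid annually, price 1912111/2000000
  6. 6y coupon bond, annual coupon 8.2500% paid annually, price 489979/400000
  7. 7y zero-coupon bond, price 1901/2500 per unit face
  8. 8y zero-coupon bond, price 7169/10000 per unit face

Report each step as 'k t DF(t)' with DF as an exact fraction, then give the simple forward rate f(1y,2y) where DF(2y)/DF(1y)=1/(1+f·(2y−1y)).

1 1 4807/5000
2 2 1853/2000
3 3 8779/10000
4 4 8397/10000
5 5 4009/5000
6 6 7957/10000
7 7 1901/2500
8 8 7169/10000
f(1y,2y) = ((4807/5000)/(1853/2000) − 1)/(1) = 349/9265 ≈ 3.7669%

step 1 [1y] swap r/1=193/4807: DF=(1 − 193/4807·(0))/(1+193/4807) = 4807/5000 ≈ 0.961400
step 2 [2y] bond c/1=21/400: DF=(4102459/4000000 − 21/400·(0.961400))/(1+21/400) = 1853/2000 ≈ 0.926500
step 3 [3y] swap r/1=1221/27658: DF=(1 − 1221/27658·(0.961400+0.926500))/(1+1221/27658) = 8779/10000 ≈ 0.877900
step 4 [4y] zero: DF = P = 8397/10000 ≈ 0.839700
step 5 [5y] bond c/1=7/200: DF=(1912111/2000000 − 7/200·(0.961400+0.926500+0.877900+0.839700))/(1+7/200) = 4009/5000 ≈ 0.801800
step 6 [6y] bond c/1=33/400: DF=(489979/400000 − 33/400·(0.961400+0.926500+0.877900+0.839700+0.801800))/(1+33/400) = 7957/10000 ≈ 0.795700
step 7 [7y] zero: DF = P = 1901/2500 ≈ 0.760400
step 8 [8y] zero: DF = P = 7169/10000 ≈ 0.716900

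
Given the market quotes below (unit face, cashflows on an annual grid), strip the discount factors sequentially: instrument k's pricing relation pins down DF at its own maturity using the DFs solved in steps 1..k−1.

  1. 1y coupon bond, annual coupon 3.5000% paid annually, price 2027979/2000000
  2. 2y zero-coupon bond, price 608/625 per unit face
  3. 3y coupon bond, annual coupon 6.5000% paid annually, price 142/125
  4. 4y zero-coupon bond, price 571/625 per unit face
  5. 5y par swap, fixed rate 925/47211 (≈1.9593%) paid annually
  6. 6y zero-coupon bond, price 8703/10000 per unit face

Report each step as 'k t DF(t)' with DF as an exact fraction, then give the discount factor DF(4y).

step 1 [1y] bond c/1=7/200: DF=(2027979/2000000 − 7/200·(0))/(1+7/200) = 9797/10000 ≈ 0.979700
step 2 [2y] zero: DF = P = 608/625 ≈ 0.972800
step 3 [3y] bond c/1=13/200: DF=(142/125 − 13/200·(0.979700+0.972800))/(1+13/200) = 379/400 ≈ 0.947500
step 4 [4y] zero: DF = P = 571/625 ≈ 0.913600
step 5 [5y] swap r/1=925/47211: DF=(1 − 925/47211·(0.979700+0.972800+0.947500+0.913600))/(1+925/47211) = 363/400 ≈ 0.907500
step 6 [6y] zero: DF = P = 8703/10000 ≈ 0.870300

1 1 9797/10000
2 2 608/625
3 3 379/400
4 4 571/625
5 5 363/400
6 6 8703/10000
DF(4y) = 571/625 ≈ 0.913600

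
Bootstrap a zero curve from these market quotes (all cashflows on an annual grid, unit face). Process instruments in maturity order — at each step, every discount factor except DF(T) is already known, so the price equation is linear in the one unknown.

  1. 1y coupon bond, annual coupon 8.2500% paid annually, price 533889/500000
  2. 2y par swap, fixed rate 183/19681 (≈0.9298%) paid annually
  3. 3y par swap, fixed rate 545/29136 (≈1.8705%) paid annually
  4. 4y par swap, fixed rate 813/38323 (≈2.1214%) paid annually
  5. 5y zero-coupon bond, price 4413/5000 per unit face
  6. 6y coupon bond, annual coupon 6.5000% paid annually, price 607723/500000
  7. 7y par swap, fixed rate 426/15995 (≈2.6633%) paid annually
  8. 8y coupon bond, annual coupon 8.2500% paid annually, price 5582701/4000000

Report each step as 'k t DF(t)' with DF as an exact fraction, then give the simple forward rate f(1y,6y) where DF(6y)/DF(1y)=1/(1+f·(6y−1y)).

step 1 [1y] bond c/1=33/400: DF=(533889/500000 − 33/400·(0))/(1+33/400) = 1233/1250 ≈ 0.986400
step 2 [2y] swap r/1=183/19681: DF=(1 − 183/19681·(0.986400))/(1+183/19681) = 9817/10000 ≈ 0.981700
step 3 [3y] swap r/1=545/29136: DF=(1 − 545/29136·(0.986400+0.981700))/(1+545/29136) = 1891/2000 ≈ 0.945500
step 4 [4y] swap r/1=813/38323: DF=(1 − 813/38323·(0.986400+0.981700+0.945500))/(1+813/38323) = 9187/10000 ≈ 0.918700
step 5 [5y] zero: DF = P = 4413/5000 ≈ 0.882600
step 6 [6y] bond c/1=13/200: DF=(607723/500000 − 13/200·(0.986400+0.981700+0.945500+0.918700+0.882600))/(1+13/200) = 1707/2000 ≈ 0.853500
step 7 [7y] swap r/1=426/15995: DF=(1 − 426/15995·(0.986400+0.981700+0.945500+0.918700+0.882600+0.853500))/(1+426/15995) = 1037/1250 ≈ 0.829600
step 8 [8y] bond c/1=33/400: DF=(5582701/4000000 − 33/400·(0.986400+0.981700+0.945500+0.918700+0.882600+0.853500+0.829600))/(1+33/400) = 8017/10000 ≈ 0.801700

1 1 1233/1250
2 2 9817/10000
3 3 1891/2000
4 4 9187/10000
5 5 4413/5000
6 6 1707/2000
7 7 1037/1250
8 8 8017/10000
f(1y,6y) = ((1233/1250)/(1707/2000) − 1)/(5) = 443/14225 ≈ 3.1142%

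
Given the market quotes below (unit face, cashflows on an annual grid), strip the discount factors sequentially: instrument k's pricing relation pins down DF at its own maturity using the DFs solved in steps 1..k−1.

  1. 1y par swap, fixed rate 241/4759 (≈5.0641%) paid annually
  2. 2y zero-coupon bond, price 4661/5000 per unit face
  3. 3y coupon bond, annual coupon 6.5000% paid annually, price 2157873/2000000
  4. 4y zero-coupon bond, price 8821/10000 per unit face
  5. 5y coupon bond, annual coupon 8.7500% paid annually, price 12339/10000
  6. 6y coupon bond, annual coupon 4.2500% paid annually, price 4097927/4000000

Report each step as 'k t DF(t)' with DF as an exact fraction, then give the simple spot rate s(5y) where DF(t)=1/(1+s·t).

1 1 4759/5000
2 2 4661/5000
3 3 8981/10000
4 4 8821/10000
5 5 4199/5000
6 6 7991/10000
s(5y) = (1/(4199/5000) − 1)/(5) = 801/20995 ≈ 3.8152%

step 1 [1y] swap r/1=241/4759: DF=(1 − 241/4759·(0))/(1+241/4759) = 4759/5000 ≈ 0.951800
step 2 [2y] zero: DF = P = 4661/5000 ≈ 0.932200
step 3 [3y] bond c/1=13/200: DF=(2157873/2000000 − 13/200·(0.951800+0.932200))/(1+13/200) = 8981/10000 ≈ 0.898100
step 4 [4y] zero: DF = P = 8821/10000 ≈ 0.882100
step 5 [5y] bond c/1=7/80: DF=(12339/10000 − 7/80·(0.951800+0.932200+0.898100+0.882100))/(1+7/80) = 4199/5000 ≈ 0.839800
step 6 [6y] bond c/1=17/400: DF=(4097927/4000000 − 17/400·(0.951800+0.932200+0.898100+0.882100+0.839800))/(1+17/400) = 7991/10000 ≈ 0.799100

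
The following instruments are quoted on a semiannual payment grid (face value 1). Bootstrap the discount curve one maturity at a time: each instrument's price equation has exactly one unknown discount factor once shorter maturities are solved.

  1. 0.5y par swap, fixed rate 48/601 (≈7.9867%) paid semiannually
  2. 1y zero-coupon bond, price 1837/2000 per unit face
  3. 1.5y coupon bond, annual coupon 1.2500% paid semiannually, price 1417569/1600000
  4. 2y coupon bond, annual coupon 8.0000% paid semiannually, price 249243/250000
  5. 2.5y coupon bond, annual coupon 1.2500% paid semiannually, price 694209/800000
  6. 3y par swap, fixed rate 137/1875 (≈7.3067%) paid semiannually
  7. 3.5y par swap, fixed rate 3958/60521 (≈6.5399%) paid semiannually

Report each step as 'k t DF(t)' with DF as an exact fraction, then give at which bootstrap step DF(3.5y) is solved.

1 1/2 601/625
2 1 1837/2000
3 3/2 543/625
4 2 8529/10000
5 5/2 21/25
6 3 4041/5000
7 7/2 8021/10000
DF(3.5y) is solved at step 7

step 1 [0.5y] swap r/2=24/601: DF=(1 − 24/601·(0))/(1+24/601) = 601/625 ≈ 0.961600
step 2 [1y] zero: DF = P = 1837/2000 ≈ 0.918500
step 3 [1.5y] bond c/2=1/160: DF=(1417569/1600000 − 1/160·(0.961600+0.918500))/(1+1/160) = 543/625 ≈ 0.868800
step 4 [2y] bond c/2=1/25: DF=(249243/250000 − 1/25·(0.961600+0.918500+0.868800))/(1+1/25) = 8529/10000 ≈ 0.852900
step 5 [2.5y] bond c/2=1/160: DF=(694209/800000 − 1/160·(0.961600+0.918500+0.868800+0.852900))/(1+1/160) = 21/25 ≈ 0.840000
step 6 [3y] swap r/2=137/3750: DF=(1 − 137/3750·(0.961600+0.918500+0.868800+0.852900+0.840000))/(1+137/3750) = 4041/5000 ≈ 0.808200
step 7 [3.5y] swap r/2=1979/60521: DF=(1 − 1979/60521·(0.961600+0.918500+0.868800+0.852900+0.840000+0.808200))/(1+1979/60521) = 8021/10000 ≈ 0.802100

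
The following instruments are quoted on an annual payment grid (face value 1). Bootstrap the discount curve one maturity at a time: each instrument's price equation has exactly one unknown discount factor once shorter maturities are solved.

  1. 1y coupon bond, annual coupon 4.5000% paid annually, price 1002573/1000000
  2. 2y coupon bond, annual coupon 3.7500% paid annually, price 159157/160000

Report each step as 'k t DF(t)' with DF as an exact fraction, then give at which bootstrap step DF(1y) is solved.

step 1 [1y] bond c/1=9/200: DF=(1002573/1000000 − 9/200·(0))/(1+9/200) = 4797/5000 ≈ 0.959400
step 2 [2y] bond c/1=3/80: DF=(159157/160000 − 3/80·(0.959400))/(1+3/80) = 9241/10000 ≈ 0.924100

1 1 4797/5000
2 2 9241/10000
DF(1y) is solved at step 1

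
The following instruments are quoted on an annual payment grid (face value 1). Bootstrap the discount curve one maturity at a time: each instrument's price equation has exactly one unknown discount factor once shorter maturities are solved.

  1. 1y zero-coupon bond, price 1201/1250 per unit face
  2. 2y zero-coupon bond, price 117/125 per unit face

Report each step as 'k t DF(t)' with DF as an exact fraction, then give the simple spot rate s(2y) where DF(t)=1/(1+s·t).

1 1 1201/1250
2 2 117/125
s(2y) = (1/(117/125) − 1)/(2) = 4/117 ≈ 3.4188%

step 1 [1y] zero: DF = P = 1201/1250 ≈ 0.960800
step 2 [2y] zero: DF = P = 117/125 ≈ 0.936000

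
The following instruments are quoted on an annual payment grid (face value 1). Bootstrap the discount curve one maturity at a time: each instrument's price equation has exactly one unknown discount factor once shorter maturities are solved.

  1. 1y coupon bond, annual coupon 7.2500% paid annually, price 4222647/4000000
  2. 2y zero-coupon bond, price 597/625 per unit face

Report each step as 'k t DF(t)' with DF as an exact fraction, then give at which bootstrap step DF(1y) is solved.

1 1 9843/10000
2 2 597/625
DF(1y) is solved at step 1

step 1 [1y] bond c/1=29/400: DF=(4222647/4000000 − 29/400·(0))/(1+29/400) = 9843/10000 ≈ 0.984300
step 2 [2y] zero: DF = P = 597/625 ≈ 0.955200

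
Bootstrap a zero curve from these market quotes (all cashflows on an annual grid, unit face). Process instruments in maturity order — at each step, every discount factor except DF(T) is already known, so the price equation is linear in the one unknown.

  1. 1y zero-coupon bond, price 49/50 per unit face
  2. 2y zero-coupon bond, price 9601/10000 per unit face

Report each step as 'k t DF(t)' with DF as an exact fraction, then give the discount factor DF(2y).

1 1 49/50
2 2 9601/10000
DF(2y) = 9601/10000 ≈ 0.960100

step 1 [1y] zero: DF = P = 49/50 ≈ 0.980000
step 2 [2y] zero: DF = P = 9601/10000 ≈ 0.960100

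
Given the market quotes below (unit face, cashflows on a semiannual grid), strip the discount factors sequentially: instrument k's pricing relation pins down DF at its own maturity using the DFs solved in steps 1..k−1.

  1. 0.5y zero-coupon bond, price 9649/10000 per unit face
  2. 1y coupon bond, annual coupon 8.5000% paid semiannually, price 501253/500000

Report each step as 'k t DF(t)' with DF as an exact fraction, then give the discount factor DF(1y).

1 1/2 9649/10000
2 1 9223/10000
DF(1y) = 9223/10000 ≈ 0.922300

step 1 [0.5y] zero: DF = P = 9649/10000 ≈ 0.964900
step 2 [1y] bond c/2=17/400: DF=(501253/500000 − 17/400·(0.964900))/(1+17/400) = 9223/10000 ≈ 0.922300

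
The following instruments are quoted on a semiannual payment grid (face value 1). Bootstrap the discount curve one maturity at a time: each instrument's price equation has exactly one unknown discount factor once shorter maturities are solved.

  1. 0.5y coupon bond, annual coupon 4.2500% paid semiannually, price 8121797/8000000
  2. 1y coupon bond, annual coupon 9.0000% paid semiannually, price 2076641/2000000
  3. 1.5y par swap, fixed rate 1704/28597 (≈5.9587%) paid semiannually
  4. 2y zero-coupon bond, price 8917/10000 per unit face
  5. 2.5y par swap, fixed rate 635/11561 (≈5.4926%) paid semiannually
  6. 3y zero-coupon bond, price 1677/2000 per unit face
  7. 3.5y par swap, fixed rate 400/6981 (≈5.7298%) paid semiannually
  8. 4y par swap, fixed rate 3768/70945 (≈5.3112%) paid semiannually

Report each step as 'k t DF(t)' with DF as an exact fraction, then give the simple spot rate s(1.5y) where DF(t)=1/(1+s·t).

1 1/2 9941/10000
2 1 2377/2500
3 3/2 2287/2500
4 2 8917/10000
5 5/2 873/1000
6 3 1677/2000
7 7/2 41/50
8 4 2029/2500
s(1.5y) = (1/(2287/2500) − 1)/(3/2) = 142/2287 ≈ 6.2090%

step 1 [0.5y] bond c/2=17/800: DF=(8121797/8000000 − 17/800·(0))/(1+17/800) = 9941/10000 ≈ 0.994100
step 2 [1y] bond c/2=9/200: DF=(2076641/2000000 − 9/200·(0.994100))/(1+9/200) = 2377/2500 ≈ 0.950800
step 3 [1.5y] swap r/2=852/28597: DF=(1 − 852/28597·(0.994100+0.950800))/(1+852/28597) = 2287/2500 ≈ 0.914800
step 4 [2y] zero: DF = P = 8917/10000 ≈ 0.891700
step 5 [2.5y] swap r/2=635/23122: DF=(1 − 635/23122·(0.994100+0.950800+0.914800+0.891700))/(1+635/23122) = 873/1000 ≈ 0.873000
step 6 [3y] zero: DF = P = 1677/2000 ≈ 0.838500
step 7 [3.5y] swap r/2=200/6981: DF=(1 − 200/6981·(0.994100+0.950800+0.914800+0.891700+0.873000+0.838500))/(1+200/6981) = 41/50 ≈ 0.820000
step 8 [4y] swap r/2=1884/70945: DF=(1 − 1884/70945·(0.994100+0.950800+0.914800+0.891700+0.873000+0.838500+0.820000))/(1+1884/70945) = 2029/2500 ≈ 0.811600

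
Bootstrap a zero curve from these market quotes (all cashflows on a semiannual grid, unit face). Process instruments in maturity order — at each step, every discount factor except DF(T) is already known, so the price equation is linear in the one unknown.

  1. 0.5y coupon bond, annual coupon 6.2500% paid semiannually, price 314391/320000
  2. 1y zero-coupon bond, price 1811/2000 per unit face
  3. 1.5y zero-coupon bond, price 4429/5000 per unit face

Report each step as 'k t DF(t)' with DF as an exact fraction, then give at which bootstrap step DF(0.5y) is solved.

1 1/2 9527/10000
2 1 1811/2000
3 3/2 4429/5000
DF(0.5y) is solved at step 1

step 1 [0.5y] bond c/2=1/32: DF=(314391/320000 − 1/32·(0))/(1+1/32) = 9527/10000 ≈ 0.952700
step 2 [1y] zero: DF = P = 1811/2000 ≈ 0.905500
step 3 [1.5y] zero: DF = P = 4429/5000 ≈ 0.885800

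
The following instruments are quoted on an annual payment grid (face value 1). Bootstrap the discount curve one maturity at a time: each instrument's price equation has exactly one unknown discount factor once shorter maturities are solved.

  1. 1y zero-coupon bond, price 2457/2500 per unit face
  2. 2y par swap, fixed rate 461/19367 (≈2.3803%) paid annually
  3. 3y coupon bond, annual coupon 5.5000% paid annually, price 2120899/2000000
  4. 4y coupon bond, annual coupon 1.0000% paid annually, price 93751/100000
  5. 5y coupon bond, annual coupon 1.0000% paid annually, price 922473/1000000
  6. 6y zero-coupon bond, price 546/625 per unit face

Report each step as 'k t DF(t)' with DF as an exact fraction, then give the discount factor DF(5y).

1 1 2457/2500
2 2 9539/10000
3 3 4521/5000
4 4 9001/10000
5 5 8763/10000
6 6 546/625
DF(5y) = 8763/10000 ≈ 0.876300

step 1 [1y] zero: DF = P = 2457/2500 ≈ 0.982800
step 2 [2y] swap r/1=461/19367: DF=(1 − 461/19367·(0.982800))/(1+461/19367) = 9539/10000 ≈ 0.953900
step 3 [3y] bond c/1=11/200: DF=(2120899/2000000 − 11/200·(0.982800+0.953900))/(1+11/200) = 4521/5000 ≈ 0.904200
step 4 [4y] bond c/1=1/100: DF=(93751/100000 − 1/100·(0.982800+0.953900+0.904200))/(1+1/100) = 9001/10000 ≈ 0.900100
step 5 [5y] bond c/1=1/100: DF=(922473/1000000 − 1/100·(0.982800+0.953900+0.904200+0.900100))/(1+1/100) = 8763/10000 ≈ 0.876300
step 6 [6y] zero: DF = P = 546/625 ≈ 0.873600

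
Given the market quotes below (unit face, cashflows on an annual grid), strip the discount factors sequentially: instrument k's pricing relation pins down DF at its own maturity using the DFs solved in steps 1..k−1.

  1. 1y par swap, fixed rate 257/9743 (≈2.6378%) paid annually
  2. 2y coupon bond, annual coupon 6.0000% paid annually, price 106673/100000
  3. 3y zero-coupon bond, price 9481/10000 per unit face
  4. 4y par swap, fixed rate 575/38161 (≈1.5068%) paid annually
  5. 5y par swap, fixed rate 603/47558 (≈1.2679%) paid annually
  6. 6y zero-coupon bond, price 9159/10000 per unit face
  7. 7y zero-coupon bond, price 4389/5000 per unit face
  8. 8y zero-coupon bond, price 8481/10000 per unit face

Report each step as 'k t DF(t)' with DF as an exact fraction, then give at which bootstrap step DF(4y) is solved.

1 1 9743/10000
2 2 1189/1250
3 3 9481/10000
4 4 377/400
5 5 9397/10000
6 6 9159/10000
7 7 4389/5000
8 8 8481/10000
DF(4y) is solved at step 4

step 1 [1y] swap r/1=257/9743: DF=(1 − 257/9743·(0))/(1+257/9743) = 9743/10000 ≈ 0.974300
step 2 [2y] bond c/1=3/50: DF=(106673/100000 − 3/50·(0.974300))/(1+3/50) = 1189/1250 ≈ 0.951200
step 3 [3y] zero: DF = P = 9481/10000 ≈ 0.948100
step 4 [4y] swap r/1=575/38161: DF=(1 − 575/38161·(0.974300+0.951200+0.948100))/(1+575/38161) = 377/400 ≈ 0.942500
step 5 [5y] swap r/1=603/47558: DF=(1 − 603/47558·(0.974300+0.951200+0.948100+0.942500))/(1+603/47558) = 9397/10000 ≈ 0.939700
step 6 [6y] zero: DF = P = 9159/10000 ≈ 0.915900
step 7 [7y] zero: DF = P = 4389/5000 ≈ 0.877800
step 8 [8y] zero: DF = P = 8481/10000 ≈ 0.848100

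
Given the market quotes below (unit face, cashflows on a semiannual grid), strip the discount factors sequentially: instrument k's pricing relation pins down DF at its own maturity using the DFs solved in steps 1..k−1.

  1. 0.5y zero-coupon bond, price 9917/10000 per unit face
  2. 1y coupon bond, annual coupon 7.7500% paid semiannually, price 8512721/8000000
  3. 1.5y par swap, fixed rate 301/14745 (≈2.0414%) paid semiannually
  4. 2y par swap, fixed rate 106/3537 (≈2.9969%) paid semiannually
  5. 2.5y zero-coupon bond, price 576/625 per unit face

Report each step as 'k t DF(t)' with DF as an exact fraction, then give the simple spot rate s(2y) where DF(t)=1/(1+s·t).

step 1 [0.5y] zero: DF = P = 9917/10000 ≈ 0.991700
step 2 [1y] bond c/2=31/800: DF=(8512721/8000000 − 31/800·(0.991700))/(1+31/800) = 4937/5000 ≈ 0.987400
step 3 [1.5y] swap r/2=301/29490: DF=(1 − 301/29490·(0.991700+0.987400))/(1+301/29490) = 9699/10000 ≈ 0.969900
step 4 [2y] swap r/2=53/3537: DF=(1 − 53/3537·(0.991700+0.987400+0.969900))/(1+53/3537) = 9417/10000 ≈ 0.941700
step 5 [2.5y] zero: DF = P = 576/625 ≈ 0.921600

1 1/2 9917/10000
2 1 4937/5000
3 3/2 9699/10000
4 2 9417/10000
5 5/2 576/625
s(2y) = (1/(9417/10000) − 1)/(2) = 583/18834 ≈ 3.0955%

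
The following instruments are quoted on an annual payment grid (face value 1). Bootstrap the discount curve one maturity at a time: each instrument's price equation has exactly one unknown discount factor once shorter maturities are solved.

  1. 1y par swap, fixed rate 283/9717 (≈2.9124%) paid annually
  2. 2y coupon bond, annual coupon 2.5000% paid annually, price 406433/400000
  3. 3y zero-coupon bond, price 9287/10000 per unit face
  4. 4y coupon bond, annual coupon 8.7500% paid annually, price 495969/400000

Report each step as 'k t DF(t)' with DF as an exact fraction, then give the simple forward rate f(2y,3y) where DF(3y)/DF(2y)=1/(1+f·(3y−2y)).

step 1 [1y] swap r/1=283/9717: DF=(1 − 283/9717·(0))/(1+283/9717) = 9717/10000 ≈ 0.971700
step 2 [2y] bond c/1=1/40: DF=(406433/400000 − 1/40·(0.971700))/(1+1/40) = 2419/2500 ≈ 0.967600
step 3 [3y] zero: DF = P = 9287/10000 ≈ 0.928700
step 4 [4y] bond c/1=7/80: DF=(495969/400000 − 7/80·(0.971700+0.967600+0.928700))/(1+7/80) = 4547/5000 ≈ 0.909400

1 1 9717/10000
2 2 2419/2500
3 3 9287/10000
4 4 4547/5000
f(2y,3y) = ((2419/2500)/(9287/10000) − 1)/(1) = 389/9287 ≈ 4.1887%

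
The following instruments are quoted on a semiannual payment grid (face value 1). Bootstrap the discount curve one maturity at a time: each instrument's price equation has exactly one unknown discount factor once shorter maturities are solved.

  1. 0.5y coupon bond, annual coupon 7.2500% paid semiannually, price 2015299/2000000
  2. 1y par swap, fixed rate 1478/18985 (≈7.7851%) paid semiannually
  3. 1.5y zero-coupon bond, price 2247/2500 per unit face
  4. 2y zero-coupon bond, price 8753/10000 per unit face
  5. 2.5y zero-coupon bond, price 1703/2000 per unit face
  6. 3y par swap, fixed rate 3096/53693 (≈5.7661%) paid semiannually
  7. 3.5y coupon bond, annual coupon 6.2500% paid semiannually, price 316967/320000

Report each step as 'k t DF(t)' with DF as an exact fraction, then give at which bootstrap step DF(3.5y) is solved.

step 1 [0.5y] bond c/2=29/800: DF=(2015299/2000000 − 29/800·(0))/(1+29/800) = 2431/2500 ≈ 0.972400
step 2 [1y] swap r/2=739/18985: DF=(1 − 739/18985·(0.972400))/(1+739/18985) = 9261/10000 ≈ 0.926100
step 3 [1.5y] zero: DF = P = 2247/2500 ≈ 0.898800
step 4 [2y] zero: DF = P = 8753/10000 ≈ 0.875300
step 5 [2.5y] zero: DF = P = 1703/2000 ≈ 0.851500
step 6 [3y] swap r/2=1548/53693: DF=(1 − 1548/53693·(0.972400+0.926100+0.898800+0.875300+0.851500))/(1+1548/53693) = 2113/2500 ≈ 0.845200
step 7 [3.5y] bond c/2=1/32: DF=(316967/320000 − 1/32·(0.972400+0.926100+0.898800+0.875300+0.851500+0.845200))/(1+1/32) = 3989/5000 ≈ 0.797800

1 1/2 2431/2500
2 1 9261/10000
3 3/2 2247/2500
4 2 8753/10000
5 5/2 1703/2000
6 3 2113/2500
7 7/2 3989/5000
DF(3.5y) is solved at step 7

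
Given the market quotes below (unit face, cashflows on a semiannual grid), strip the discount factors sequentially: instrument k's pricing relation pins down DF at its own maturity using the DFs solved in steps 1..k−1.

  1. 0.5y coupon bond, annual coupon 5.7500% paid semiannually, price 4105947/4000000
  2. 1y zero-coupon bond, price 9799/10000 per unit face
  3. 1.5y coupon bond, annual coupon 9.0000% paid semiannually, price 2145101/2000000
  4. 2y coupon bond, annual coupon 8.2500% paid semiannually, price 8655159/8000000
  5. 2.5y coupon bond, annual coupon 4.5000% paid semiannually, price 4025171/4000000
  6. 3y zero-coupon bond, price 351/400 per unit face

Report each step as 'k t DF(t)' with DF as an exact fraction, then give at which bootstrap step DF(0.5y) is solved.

1 1/2 4989/5000
2 1 9799/10000
3 3/2 2353/2500
4 2 4617/5000
5 5/2 2249/2500
6 3 351/400
DF(0.5y) is solved at step 1

step 1 [0.5y] bond c/2=23/800: DF=(4105947/4000000 − 23/800·(0))/(1+23/800) = 4989/5000 ≈ 0.997800
step 2 [1y] zero: DF = P = 9799/10000 ≈ 0.979900
step 3 [1.5y] bond c/2=9/200: DF=(2145101/2000000 − 9/200·(0.997800+0.979900))/(1+9/200) = 2353/2500 ≈ 0.941200
step 4 [2y] bond c/2=33/800: DF=(8655159/8000000 − 33/800·(0.997800+0.979900+0.941200))/(1+33/800) = 4617/5000 ≈ 0.923400
step 5 [2.5y] bond c/2=9/400: DF=(4025171/4000000 − 9/400·(0.997800+0.979900+0.941200+0.923400))/(1+9/400) = 2249/2500 ≈ 0.899600
step 6 [3y] zero: DF = P = 351/400 ≈ 0.877500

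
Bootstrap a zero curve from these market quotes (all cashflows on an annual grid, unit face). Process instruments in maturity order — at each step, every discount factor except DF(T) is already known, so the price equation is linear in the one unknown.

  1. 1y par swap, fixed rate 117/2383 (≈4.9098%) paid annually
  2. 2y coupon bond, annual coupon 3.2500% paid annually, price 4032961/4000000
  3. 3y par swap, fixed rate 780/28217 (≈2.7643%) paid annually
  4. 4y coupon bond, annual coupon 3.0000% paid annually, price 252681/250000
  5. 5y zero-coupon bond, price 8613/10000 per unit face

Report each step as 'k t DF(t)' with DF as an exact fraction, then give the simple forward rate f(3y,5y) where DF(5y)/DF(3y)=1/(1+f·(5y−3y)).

step 1 [1y] swap r/1=117/2383: DF=(1 − 117/2383·(0))/(1+117/2383) = 2383/2500 ≈ 0.953200
step 2 [2y] bond c/1=13/400: DF=(4032961/4000000 − 13/400·(0.953200))/(1+13/400) = 1893/2000 ≈ 0.946500
step 3 [3y] swap r/1=780/28217: DF=(1 − 780/28217·(0.953200+0.946500))/(1+780/28217) = 461/500 ≈ 0.922000
step 4 [4y] bond c/1=3/100: DF=(252681/250000 − 3/100·(0.953200+0.946500+0.922000))/(1+3/100) = 8991/10000 ≈ 0.899100
step 5 [5y] zero: DF = P = 8613/10000 ≈ 0.861300

1 1 2383/2500
2 2 1893/2000
3 3 461/500
4 4 8991/10000
5 5 8613/10000
f(3y,5y) = ((461/500)/(8613/10000) − 1)/(2) = 607/17226 ≈ 3.5237%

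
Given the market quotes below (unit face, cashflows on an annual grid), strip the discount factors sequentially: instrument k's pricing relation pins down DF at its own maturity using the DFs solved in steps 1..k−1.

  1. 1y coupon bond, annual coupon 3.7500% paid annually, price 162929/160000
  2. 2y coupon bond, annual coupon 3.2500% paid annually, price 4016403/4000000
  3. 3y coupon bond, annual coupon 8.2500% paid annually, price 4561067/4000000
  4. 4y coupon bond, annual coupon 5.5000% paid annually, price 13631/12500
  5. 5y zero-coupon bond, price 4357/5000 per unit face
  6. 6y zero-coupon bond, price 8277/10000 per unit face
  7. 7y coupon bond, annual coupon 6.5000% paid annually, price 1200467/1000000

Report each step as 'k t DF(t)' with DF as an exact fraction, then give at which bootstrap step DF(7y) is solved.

step 1 [1y] bond c/1=3/80: DF=(162929/160000 − 3/80·(0))/(1+3/80) = 1963/2000 ≈ 0.981500
step 2 [2y] bond c/1=13/400: DF=(4016403/4000000 − 13/400·(0.981500))/(1+13/400) = 1177/1250 ≈ 0.941600
step 3 [3y] bond c/1=33/400: DF=(4561067/4000000 − 33/400·(0.981500+0.941600))/(1+33/400) = 2267/2500 ≈ 0.906800
step 4 [4y] bond c/1=11/200: DF=(13631/12500 − 11/200·(0.981500+0.941600+0.906800))/(1+11/200) = 8861/10000 ≈ 0.886100
step 5 [5y] zero: DF = P = 4357/5000 ≈ 0.871400
step 6 [6y] zero: DF = P = 8277/10000 ≈ 0.827700
step 7 [7y] bond c/1=13/200: DF=(1200467/1000000 − 13/200·(0.981500+0.941600+0.906800+0.886100+0.871400+0.827700))/(1+13/200) = 7967/10000 ≈ 0.796700

1 1 1963/2000
2 2 1177/1250
3 3 2267/2500
4 4 8861/10000
5 5 4357/5000
6 6 8277/10000
7 7 7967/10000
DF(7y) is solved at step 7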